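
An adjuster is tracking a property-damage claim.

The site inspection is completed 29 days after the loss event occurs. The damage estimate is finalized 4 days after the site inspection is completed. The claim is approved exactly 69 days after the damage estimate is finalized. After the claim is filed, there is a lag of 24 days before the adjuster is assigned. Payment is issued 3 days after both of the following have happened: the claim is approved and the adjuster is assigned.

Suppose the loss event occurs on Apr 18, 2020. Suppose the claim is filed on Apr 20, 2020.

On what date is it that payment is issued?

The loss event occurs: Apr 18, 2020.
The site inspection is completed: Apr 18, 2020 + 29 days = May 17, 2020.
The damage estimate is finalized: May 17, 2020 + 4 days = May 21, 2020.
The claim is approved: May 21, 2020 + 69 days = Jul 29, 2020.
The claim is filed: Apr 20, 2020.
The adjuster is assigned: Apr 20, 2020 + 24 days = May 14, 2020.
Both prerequisites met — the claim is approved (Jul 29, 2020), the adjuster is assigned (May 14, 2020); the later is Jul 29, 2020.
Payment is issued: Jul 29, 2020 + 3 days = Aug 1, 2020.

Aug 1, 2020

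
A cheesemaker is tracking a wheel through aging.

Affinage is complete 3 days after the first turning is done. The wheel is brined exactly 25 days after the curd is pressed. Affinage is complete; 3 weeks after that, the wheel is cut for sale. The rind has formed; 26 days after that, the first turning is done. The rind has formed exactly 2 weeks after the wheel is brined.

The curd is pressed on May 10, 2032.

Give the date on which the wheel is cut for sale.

August 7, 2032

The curd is pressed: May 10, 2032.
The wheel is brined: May 10, 2032 + 25 days = Jun 4, 2032.
The rind has formed: Jun 4, 2032 + 2 weeks = Jun 18, 2032.
The first turning is done: Jun 18, 2032 + 26 days = Jul 14, 2032.
Affinage is complete: Jul 14, 2032 + 3 days = Jul 17, 2032.
The wheel is cut for sale: Jul 17, 2032 + 3 weeks = Aug 7, 2032.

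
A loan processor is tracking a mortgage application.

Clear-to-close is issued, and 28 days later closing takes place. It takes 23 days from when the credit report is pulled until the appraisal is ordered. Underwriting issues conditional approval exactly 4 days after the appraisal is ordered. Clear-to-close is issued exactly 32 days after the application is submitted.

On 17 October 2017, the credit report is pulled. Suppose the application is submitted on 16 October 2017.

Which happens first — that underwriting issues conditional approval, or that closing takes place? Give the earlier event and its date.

Underwriting issues conditional approval — 13 November 2017

The credit report is pulled: Oct 17, 2017.
The appraisal is ordered: Oct 17, 2017 + 23 days = Nov 9, 2017.
Underwriting issues conditional approval: Nov 9, 2017 + 4 days = Nov 13, 2017.
The application is submitted: Oct 16, 2017.
Clear-to-close is issued: Oct 16, 2017 + 32 days = Nov 17, 2017.
Closing takes place: Nov 17, 2017 + 28 days = Dec 15, 2017.
Comparing: underwriting issues conditional approval on Nov 13, 2017 vs closing takes place on Dec 15, 2017. Earlier: underwriting issues conditional approval.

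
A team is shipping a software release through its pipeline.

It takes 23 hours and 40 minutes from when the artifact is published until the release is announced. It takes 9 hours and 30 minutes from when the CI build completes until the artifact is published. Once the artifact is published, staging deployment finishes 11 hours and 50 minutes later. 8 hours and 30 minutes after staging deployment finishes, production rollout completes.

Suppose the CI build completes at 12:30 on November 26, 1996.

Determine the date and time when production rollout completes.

The CI build completes: 12:30 Nov 26, 1996.
The artifact is published: 12:30 Nov 26, 1996 + 9h30m = 22:00 Nov 26, 1996.
Staging deployment finishes: 22:00 Nov 26, 1996 + 11h50m = 09:50 Nov 27, 1996.
Production rollout completes: 09:50 Nov 27, 1996 + 8h30m = 18:20 Nov 27, 1996.

18:20 on November 27, 1996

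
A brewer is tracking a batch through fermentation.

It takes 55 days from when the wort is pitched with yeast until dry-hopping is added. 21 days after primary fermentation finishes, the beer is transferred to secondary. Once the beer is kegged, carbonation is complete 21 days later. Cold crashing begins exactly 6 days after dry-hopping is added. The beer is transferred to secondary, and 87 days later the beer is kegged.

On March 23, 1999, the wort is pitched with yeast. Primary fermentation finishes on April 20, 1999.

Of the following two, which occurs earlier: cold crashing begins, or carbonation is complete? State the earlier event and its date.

The wort is pitched with yeast: Mar 23, 1999.
Dry-hopping is added: Mar 23, 1999 + 55 days = May 17, 1999.
Cold crashing begins: May 17, 1999 + 6 days = May 23, 1999.
Primary fermentation finishes: Apr 20, 1999.
The beer is transferred to secondary: Apr 20, 1999 + 21 days = May 11, 1999.
The beer is kegged: May 11, 1999 + 87 days = Aug 6, 1999.
Carbonation is complete: Aug 6, 1999 + 21 days = Aug 27, 1999.
Comparing: cold crashing begins on May 23, 1999 vs carbonation is complete on Aug 27, 1999. Earlier: cold crashing begins.

Cold crashing begins — May 23, 1999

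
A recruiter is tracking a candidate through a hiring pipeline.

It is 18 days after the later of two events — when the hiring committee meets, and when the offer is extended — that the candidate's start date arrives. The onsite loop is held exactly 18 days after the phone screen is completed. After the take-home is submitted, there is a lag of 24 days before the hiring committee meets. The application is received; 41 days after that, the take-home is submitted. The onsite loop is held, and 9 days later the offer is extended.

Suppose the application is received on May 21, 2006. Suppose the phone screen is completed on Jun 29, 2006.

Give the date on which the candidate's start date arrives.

Aug 13, 2006

The application is received: May 21, 2006.
The take-home is submitted: May 21, 2006 + 41 days = Jul 1, 2006.
The hiring committee meets: Jul 1, 2006 + 24 days = Jul 25, 2006.
The phone screen is completed: Jun 29, 2006.
The onsite loop is held: Jun 29, 2006 + 18 days = Jul 17, 2006.
The offer is extended: Jul 17, 2006 + 9 days = Jul 26, 2006.
Both prerequisites met — the hiring committee meets (Jul 25, 2006), the offer is extended (Jul 26, 2006); the later is Jul 26, 2006.
The candidate's start date arrives: Jul 26, 2006 + 18 days = Aug 13, 2006.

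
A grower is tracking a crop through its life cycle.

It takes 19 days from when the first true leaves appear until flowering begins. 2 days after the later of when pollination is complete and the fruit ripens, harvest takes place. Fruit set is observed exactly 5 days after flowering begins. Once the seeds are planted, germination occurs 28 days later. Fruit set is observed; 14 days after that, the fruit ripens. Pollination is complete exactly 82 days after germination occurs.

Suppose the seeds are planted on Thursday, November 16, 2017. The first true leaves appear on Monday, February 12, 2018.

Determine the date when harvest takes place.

Saturday, March 24, 2018

The seeds are planted: Nov 16, 2017.
Germination occurs: Nov 16, 2017 + 28 days = Dec 14, 2017.
Pollination is complete: Dec 14, 2017 + 82 days = Mar 6, 2018.
The first true leaves appear: Feb 12, 2018.
Flowering begins: Feb 12, 2018 + 19 days = Mar 3, 2018.
Fruit set is observed: Mar 3, 2018 + 5 days = Mar 8, 2018.
The fruit ripens: Mar 8, 2018 + 14 days = Mar 22, 2018.
Both prerequisites met — pollination is complete (Mar 6, 2018), the fruit ripens (Mar 22, 2018); the later is Mar 22, 2018.
Harvest takes place: Mar 22, 2018 + 2 days = Mar 24, 2018.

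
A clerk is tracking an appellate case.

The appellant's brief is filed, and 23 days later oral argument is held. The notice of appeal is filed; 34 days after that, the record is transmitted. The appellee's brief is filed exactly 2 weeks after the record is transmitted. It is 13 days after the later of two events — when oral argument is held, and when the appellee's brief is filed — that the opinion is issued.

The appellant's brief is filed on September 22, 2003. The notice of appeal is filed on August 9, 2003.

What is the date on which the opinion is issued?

October 28, 2003

The appellant's brief is filed: Sep 22, 2003.
Oral argument is held: Sep 22, 2003 + 23 days = Oct 15, 2003.
The notice of appeal is filed: Aug 9, 2003.
The record is transmitted: Aug 9, 2003 + 34 days = Sep 12, 2003.
The appellee's brief is filed: Sep 12, 2003 + 2 weeks = Sep 26, 2003.
Both prerequisites met — oral argument is held (Oct 15, 2003), the appellee's brief is filed (Sep 26, 2003); the later is Oct 15, 2003.
The opinion is issued: Oct 15, 2003 + 13 days = Oct 28, 2003.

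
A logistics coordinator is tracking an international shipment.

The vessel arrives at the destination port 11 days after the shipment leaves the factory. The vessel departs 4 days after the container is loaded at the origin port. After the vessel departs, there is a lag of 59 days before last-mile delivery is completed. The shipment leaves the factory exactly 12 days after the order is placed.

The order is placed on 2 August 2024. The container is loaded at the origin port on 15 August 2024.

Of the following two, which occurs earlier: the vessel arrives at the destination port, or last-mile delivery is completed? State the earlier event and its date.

The order is placed: Aug 2, 2024.
The shipment leaves the factory: Aug 2, 2024 + 12 days = Aug 14, 2024.
The vessel arrives at the destination port: Aug 14, 2024 + 11 days = Aug 25, 2024.
The container is loaded at the origin port: Aug 15, 2024.
The vessel departs: Aug 15, 2024 + 4 days = Aug 19, 2024.
Last-mile delivery is completed: Aug 19, 2024 + 59 days = Oct 17, 2024.
Comparing: the vessel arrives at the destination port on Aug 25, 2024 vs last-mile delivery is completed on Oct 17, 2024. Earlier: the vessel arrives at the destination port.

The vessel arrives at the destination port — 25 August 2024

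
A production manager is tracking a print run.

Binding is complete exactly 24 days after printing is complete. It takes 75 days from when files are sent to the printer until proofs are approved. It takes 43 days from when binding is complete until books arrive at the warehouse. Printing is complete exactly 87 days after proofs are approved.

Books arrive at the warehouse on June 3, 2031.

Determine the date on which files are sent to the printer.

October 17, 2030

Books arrive at the warehouse: Jun 3, 2031.
Binding is complete: Jun 3, 2031 − 43 days = Apr 21, 2031.
Printing is complete: Apr 21, 2031 − 24 days = Mar 28, 2031.
Proofs are approved: Mar 28, 2031 − 87 days = Dec 31, 2030.
Files are sent to the printer: Dec 31, 2030 − 75 days = Oct 17, 2030.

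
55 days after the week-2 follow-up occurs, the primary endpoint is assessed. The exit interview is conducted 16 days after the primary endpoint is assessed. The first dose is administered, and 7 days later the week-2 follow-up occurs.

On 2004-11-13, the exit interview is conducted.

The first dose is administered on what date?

The exit interview is conducted: Nov 13, 2004.
The primary endpoint is assessed: Nov 13, 2004 − 16 days = Oct 28, 2004.
The week-2 follow-up occurs: Oct 28, 2004 − 55 days = Sep 3, 2004.
The first dose is administered: Sep 3, 2004 − 7 days = Aug 27, 2004.

2004-08-27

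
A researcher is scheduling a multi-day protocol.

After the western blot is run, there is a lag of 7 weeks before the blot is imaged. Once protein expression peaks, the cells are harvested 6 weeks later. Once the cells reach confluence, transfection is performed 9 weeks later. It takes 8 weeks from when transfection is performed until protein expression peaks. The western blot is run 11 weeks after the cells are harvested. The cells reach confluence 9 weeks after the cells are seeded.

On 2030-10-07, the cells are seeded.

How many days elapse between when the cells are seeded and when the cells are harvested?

224 days

Causal path: the cells are seeded → the cells reach confluence → transfection is performed → protein expression peaks → the cells are harvested.
Total delay along the path: 9 + 9 + 8 + 6 weeks = 32 weeks = 224 days.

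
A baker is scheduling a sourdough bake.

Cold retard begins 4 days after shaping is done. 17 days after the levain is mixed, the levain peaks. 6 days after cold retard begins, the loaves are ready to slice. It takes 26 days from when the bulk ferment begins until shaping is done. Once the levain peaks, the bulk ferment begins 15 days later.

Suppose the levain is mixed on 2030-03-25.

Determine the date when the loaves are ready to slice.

2030-06-01

The levain is mixed: Mar 25, 2030.
The levain peaks: Mar 25, 2030 + 17 days = Apr 11, 2030.
The bulk ferment begins: Apr 11, 2030 + 15 days = Apr 26, 2030.
Shaping is done: Apr 26, 2030 + 26 days = May 22, 2030.
Cold retard begins: May 22, 2030 + 4 days = May 26, 2030.
The loaves are ready to slice: May 26, 2030 + 6 days = Jun 1, 2030.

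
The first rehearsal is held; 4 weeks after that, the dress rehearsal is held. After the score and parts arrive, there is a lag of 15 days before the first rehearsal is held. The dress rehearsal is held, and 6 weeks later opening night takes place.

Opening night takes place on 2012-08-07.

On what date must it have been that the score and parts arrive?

Opening night takes place: Aug 7, 2012.
The dress rehearsal is held: Aug 7, 2012 − 6 weeks = Jun 26, 2012.
The first rehearsal is held: Jun 26, 2012 − 4 weeks = May 29, 2012.
The score and parts arrive: May 29, 2012 − 15 days = May 14, 2012.

2012-05-14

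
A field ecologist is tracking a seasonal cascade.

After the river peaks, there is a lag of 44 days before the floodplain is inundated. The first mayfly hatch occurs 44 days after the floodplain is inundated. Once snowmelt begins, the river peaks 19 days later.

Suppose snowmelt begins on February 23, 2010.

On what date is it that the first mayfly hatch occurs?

June 10, 2010

Snowmelt begins: Feb 23, 2010.
The river peaks: Feb 23, 2010 + 19 days = Mar 14, 2010.
The floodplain is inundated: Mar 14, 2010 + 44 days = Apr 27, 2010.
The first mayfly hatch occurs: Apr 27, 2010 + 44 days = Jun 10, 2010.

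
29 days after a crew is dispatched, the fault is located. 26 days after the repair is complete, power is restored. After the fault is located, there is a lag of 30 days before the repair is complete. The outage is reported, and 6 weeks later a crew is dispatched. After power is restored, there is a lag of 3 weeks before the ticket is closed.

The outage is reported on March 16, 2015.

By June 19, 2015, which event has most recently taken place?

The fault is located

The outage is reported: Mar 16, 2015.
A crew is dispatched: Mar 16, 2015 + 6 weeks = Apr 27, 2015.
The fault is located: Apr 27, 2015 + 29 days = May 26, 2015.
The repair is complete: May 26, 2015 + 30 days = Jun 25, 2015.
Power is restored: Jun 25, 2015 + 26 days = Jul 21, 2015.
The ticket is closed: Jul 21, 2015 + 3 weeks = Aug 11, 2015.
Jun 19, 2015 falls between when the fault is located (May 26, 2015) and when the repair is complete (Jun 25, 2015).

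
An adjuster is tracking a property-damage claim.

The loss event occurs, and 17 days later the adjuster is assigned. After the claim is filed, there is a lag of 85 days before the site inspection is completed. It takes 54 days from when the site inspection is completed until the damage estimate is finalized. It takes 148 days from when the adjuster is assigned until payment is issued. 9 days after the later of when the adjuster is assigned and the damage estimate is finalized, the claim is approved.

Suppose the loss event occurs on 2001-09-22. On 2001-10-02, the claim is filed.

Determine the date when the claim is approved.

The loss event occurs: Sep 22, 2001.
The adjuster is assigned: Sep 22, 2001 + 17 days = Oct 9, 2001.
The claim is filed: Oct 2, 2001.
The site inspection is completed: Oct 2, 2001 + 85 days = Dec 26, 2001.
The damage estimate is finalized: Dec 26, 2001 + 54 days = Feb 18, 2002.
Both prerequisites met — the adjuster is assigned (Oct 9, 2001), the damage estimate is finalized (Feb 18, 2002); the later is Feb 18, 2002.
The claim is approved: Feb 18, 2002 + 9 days = Feb 27, 2002.

2002-02-27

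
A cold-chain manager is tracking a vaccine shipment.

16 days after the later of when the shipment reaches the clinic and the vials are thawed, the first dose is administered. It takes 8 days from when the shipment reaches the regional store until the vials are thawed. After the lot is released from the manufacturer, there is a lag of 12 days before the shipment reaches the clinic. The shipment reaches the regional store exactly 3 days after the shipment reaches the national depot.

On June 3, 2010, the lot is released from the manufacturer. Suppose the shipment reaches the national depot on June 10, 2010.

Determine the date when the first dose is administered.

July 7, 2010

The lot is released from the manufacturer: Jun 3, 2010.
The shipment reaches the clinic: Jun 3, 2010 + 12 days = Jun 15, 2010.
The shipment reaches the national depot: Jun 10, 2010.
The shipment reaches the regional store: Jun 10, 2010 + 3 days = Jun 13, 2010.
The vials are thawed: Jun 13, 2010 + 8 days = Jun 21, 2010.
Both prerequisites met — the shipment reaches the clinic (Jun 15, 2010), the vials are thawed (Jun 21, 2010); the later is Jun 21, 2010.
The first dose is administered: Jun 21, 2010 + 16 days = Jul 7, 2010.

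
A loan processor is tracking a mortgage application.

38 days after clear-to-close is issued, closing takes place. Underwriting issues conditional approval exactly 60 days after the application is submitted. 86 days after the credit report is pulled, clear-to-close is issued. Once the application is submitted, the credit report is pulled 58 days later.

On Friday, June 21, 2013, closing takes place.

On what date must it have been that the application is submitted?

Friday, December 21, 2012

Closing takes place: Jun 21, 2013.
Clear-to-close is issued: Jun 21, 2013 − 38 days = May 14, 2013.
The credit report is pulled: May 14, 2013 − 86 days = Feb 17, 2013.
The application is submitted: Feb 17, 2013 − 58 days = Dec 21, 2012.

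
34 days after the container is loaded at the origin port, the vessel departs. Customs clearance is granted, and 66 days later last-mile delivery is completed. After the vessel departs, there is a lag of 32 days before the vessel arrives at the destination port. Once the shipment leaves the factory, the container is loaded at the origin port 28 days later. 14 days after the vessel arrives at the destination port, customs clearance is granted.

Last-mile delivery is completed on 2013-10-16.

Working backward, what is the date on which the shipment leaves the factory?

Last-mile delivery is completed: Oct 16, 2013.
Customs clearance is granted: Oct 16, 2013 − 66 days = Aug 11, 2013.
The vessel arrives at the destination port: Aug 11, 2013 − 14 days = Jul 28, 2013.
The vessel departs: Jul 28, 2013 − 32 days = Jun 26, 2013.
The container is loaded at the origin port: Jun 26, 2013 − 34 days = May 23, 2013.
The shipment leaves the factory: May 23, 2013 − 28 days = Apr 25, 2013.

2013-04-25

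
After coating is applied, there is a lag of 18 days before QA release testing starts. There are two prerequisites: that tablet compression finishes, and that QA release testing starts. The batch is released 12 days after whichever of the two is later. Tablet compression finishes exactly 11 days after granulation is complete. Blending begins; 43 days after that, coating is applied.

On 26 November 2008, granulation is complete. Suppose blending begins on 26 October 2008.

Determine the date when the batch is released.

7 January 2009

Granulation is complete: Nov 26, 2008.
Tablet compression finishes: Nov 26, 2008 + 11 days = Dec 7, 2008.
Blending begins: Oct 26, 2008.
Coating is applied: Oct 26, 2008 + 43 days = Dec 8, 2008.
QA release testing starts: Dec 8, 2008 + 18 days = Dec 26, 2008.
Both prerequisites met — tablet compression finishes (Dec 7, 2008), QA release testing starts (Dec 26, 2008); the later is Dec 26, 2008.
The batch is released: Dec 26, 2008 + 12 days = Jan 7, 2009.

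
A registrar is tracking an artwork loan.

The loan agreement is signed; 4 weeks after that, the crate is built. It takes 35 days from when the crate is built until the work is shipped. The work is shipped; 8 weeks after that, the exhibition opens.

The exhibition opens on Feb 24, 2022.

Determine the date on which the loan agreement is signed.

The exhibition opens: Feb 24, 2022.
The work is shipped: Feb 24, 2022 − 8 weeks = Dec 30, 2021.
The crate is built: Dec 30, 2021 − 35 days = Nov 25, 2021.
The loan agreement is signed: Nov 25, 2021 − 4 weeks = Oct 28, 2021.

Oct 28, 2021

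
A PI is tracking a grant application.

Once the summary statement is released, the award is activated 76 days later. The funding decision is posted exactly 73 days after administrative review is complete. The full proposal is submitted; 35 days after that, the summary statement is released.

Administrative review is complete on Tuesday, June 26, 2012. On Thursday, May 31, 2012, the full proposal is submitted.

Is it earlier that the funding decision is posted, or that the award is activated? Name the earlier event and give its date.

Administrative review is complete: Jun 26, 2012.
The funding decision is posted: Jun 26, 2012 + 73 days = Sep 7, 2012.
The full proposal is submitted: May 31, 2012.
The summary statement is released: May 31, 2012 + 35 days = Jul 5, 2012.
The award is activated: Jul 5, 2012 + 76 days = Sep 19, 2012.
Comparing: the funding decision is posted on Sep 7, 2012 vs the award is activated on Sep 19, 2012. Earlier: the funding decision is posted.

The funding decision is posted — Friday, September 7, 2012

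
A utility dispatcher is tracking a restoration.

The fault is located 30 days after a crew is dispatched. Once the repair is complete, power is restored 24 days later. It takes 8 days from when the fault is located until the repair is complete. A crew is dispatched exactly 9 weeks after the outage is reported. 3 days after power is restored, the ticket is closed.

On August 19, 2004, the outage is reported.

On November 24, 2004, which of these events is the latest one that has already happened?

The outage is reported: Aug 19, 2004.
A crew is dispatched: Aug 19, 2004 + 9 weeks = Oct 21, 2004.
The fault is located: Oct 21, 2004 + 30 days = Nov 20, 2004.
The repair is complete: Nov 20, 2004 + 8 days = Nov 28, 2004.
Power is restored: Nov 28, 2004 + 24 days = Dec 22, 2004.
The ticket is closed: Dec 22, 2004 + 3 days = Dec 25, 2004.
Nov 24, 2004 falls between when the fault is located (Nov 20, 2004) and when the repair is complete (Nov 28, 2004).

The fault is located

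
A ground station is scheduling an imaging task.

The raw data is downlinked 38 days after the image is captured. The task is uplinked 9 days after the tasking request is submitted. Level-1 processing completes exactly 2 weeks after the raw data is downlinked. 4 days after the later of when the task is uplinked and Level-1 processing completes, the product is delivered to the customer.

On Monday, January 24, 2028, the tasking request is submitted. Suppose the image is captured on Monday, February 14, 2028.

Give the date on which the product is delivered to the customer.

The tasking request is submitted: Jan 24, 2028.
The task is uplinked: Jan 24, 2028 + 9 days = Feb 2, 2028.
The image is captured: Feb 14, 2028.
The raw data is downlinked: Feb 14, 2028 + 38 days = Mar 23, 2028.
Level-1 processing completes: Mar 23, 2028 + 2 weeks = Apr 6, 2028.
Both prerequisites met — the task is uplinked (Feb 2, 2028), Level-1 processing completes (Apr 6, 2028); the later is Apr 6, 2028.
The product is delivered to the customer: Apr 6, 2028 + 4 days = Apr 10, 2028.

Monday, April 10, 2028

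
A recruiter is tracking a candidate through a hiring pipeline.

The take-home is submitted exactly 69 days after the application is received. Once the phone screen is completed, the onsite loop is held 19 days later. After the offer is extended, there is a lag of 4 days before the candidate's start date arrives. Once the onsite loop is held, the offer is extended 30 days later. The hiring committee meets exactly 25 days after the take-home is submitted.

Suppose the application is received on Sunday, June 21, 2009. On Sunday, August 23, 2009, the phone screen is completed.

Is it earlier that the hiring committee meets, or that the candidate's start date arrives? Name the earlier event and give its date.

The application is received: Jun 21, 2009.
The take-home is submitted: Jun 21, 2009 + 69 days = Aug 29, 2009.
The hiring committee meets: Aug 29, 2009 + 25 days = Sep 23, 2009.
The phone screen is completed: Aug 23, 2009.
The onsite loop is held: Aug 23, 2009 + 19 days = Sep 11, 2009.
The offer is extended: Sep 11, 2009 + 30 days = Oct 11, 2009.
The candidate's start date arrives: Oct 11, 2009 + 4 days = Oct 15, 2009.
Comparing: the hiring committee meets on Sep 23, 2009 vs the candidate's start date arrives on Oct 15, 2009. Earlier: the hiring committee meets.

The hiring committee meets — Wednesday, September 23, 2009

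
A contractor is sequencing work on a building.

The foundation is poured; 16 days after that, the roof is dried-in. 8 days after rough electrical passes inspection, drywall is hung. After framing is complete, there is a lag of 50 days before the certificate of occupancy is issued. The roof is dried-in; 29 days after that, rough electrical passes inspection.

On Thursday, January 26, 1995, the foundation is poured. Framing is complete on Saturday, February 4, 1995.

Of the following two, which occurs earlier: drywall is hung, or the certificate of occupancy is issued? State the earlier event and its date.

The foundation is poured: Jan 26, 1995.
The roof is dried-in: Jan 26, 1995 + 16 days = Feb 11, 1995.
Rough electrical passes inspection: Feb 11, 1995 + 29 days = Mar 12, 1995.
Drywall is hung: Mar 12, 1995 + 8 days = Mar 20, 1995.
Framing is complete: Feb 4, 1995.
The certificate of occupancy is issued: Feb 4, 1995 + 50 days = Mar 26, 1995.
Comparing: drywall is hung on Mar 20, 1995 vs the certificate of occupancy is issued on Mar 26, 1995. Earlier: drywall is hung.

Drywall is hung — Monday, March 20, 1995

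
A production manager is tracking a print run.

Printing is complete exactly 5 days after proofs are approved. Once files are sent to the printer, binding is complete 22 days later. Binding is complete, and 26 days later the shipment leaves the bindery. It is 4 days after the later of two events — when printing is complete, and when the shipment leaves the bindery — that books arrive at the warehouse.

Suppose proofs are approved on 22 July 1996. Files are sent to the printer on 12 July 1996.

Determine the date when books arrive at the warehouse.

Proofs are approved: Jul 22, 1996.
Printing is complete: Jul 22, 1996 + 5 days = Jul 27, 1996.
Files are sent to the printer: Jul 12, 1996.
Binding is complete: Jul 12, 1996 + 22 days = Aug 3, 1996.
The shipment leaves the bindery: Aug 3, 1996 + 26 days = Aug 29, 1996.
Both prerequisites met — printing is complete (Jul 27, 1996), the shipment leaves the bindery (Aug 29, 1996); the later is Aug 29, 1996.
Books arrive at the warehouse: Aug 29, 1996 + 4 days = Sep 2, 1996.

2 September 1996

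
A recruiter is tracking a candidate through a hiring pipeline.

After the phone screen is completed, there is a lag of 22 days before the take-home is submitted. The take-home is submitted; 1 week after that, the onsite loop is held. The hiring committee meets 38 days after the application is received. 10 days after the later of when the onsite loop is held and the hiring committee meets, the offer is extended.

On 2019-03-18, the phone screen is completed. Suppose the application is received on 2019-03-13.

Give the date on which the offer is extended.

The phone screen is completed: Mar 18, 2019.
The take-home is submitted: Mar 18, 2019 + 22 days = Apr 9, 2019.
The onsite loop is held: Apr 9, 2019 + 1 week = Apr 16, 2019.
The application is received: Mar 13, 2019.
The hiring committee meets: Mar 13, 2019 + 38 days = Apr 20, 2019.
Both prerequisites met — the onsite loop is held (Apr 16, 2019), the hiring committee meets (Apr 20, 2019); the later is Apr 20, 2019.
The offer is extended: Apr 20, 2019 + 10 days = Apr 30, 2019.

2019-04-30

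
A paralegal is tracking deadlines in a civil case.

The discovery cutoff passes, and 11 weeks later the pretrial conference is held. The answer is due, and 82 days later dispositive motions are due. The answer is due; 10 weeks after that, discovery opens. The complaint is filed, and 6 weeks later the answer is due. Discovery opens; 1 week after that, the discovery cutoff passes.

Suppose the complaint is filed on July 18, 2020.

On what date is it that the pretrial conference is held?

The complaint is filed: Jul 18, 2020.
The answer is due: Jul 18, 2020 + 6 weeks = Aug 29, 2020.
Discovery opens: Aug 29, 2020 + 10 weeks = Nov 7, 2020.
The discovery cutoff passes: Nov 7, 2020 + 1 week = Nov 14, 2020.
The pretrial conference is held: Nov 14, 2020 + 11 weeks = Jan 30, 2021.

January 30, 2021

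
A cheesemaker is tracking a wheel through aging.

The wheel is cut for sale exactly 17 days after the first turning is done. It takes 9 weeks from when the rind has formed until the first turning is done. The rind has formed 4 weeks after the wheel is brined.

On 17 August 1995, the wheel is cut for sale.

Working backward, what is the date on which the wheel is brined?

The wheel is cut for sale: Aug 17, 1995.
The first turning is done: Aug 17, 1995 − 17 days = Jul 31, 1995.
The rind has formed: Jul 31, 1995 − 9 weeks = May 29, 1995.
The wheel is brined: May 29, 1995 − 4 weeks = May 1, 1995.

1 May 1995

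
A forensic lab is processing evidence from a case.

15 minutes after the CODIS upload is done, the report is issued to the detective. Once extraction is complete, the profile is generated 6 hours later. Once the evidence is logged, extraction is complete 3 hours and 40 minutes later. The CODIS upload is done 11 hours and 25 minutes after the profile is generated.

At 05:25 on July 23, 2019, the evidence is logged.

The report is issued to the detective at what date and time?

02:45 on July 24, 2019

The evidence is logged: 05:25 Jul 23, 2019.
Extraction is complete: 05:25 Jul 23, 2019 + 3h40m = 09:05 Jul 23, 2019.
The profile is generated: 09:05 Jul 23, 2019 + 6h = 15:05 Jul 23, 2019.
The CODIS upload is done: 15:05 Jul 23, 2019 + 11h25m = 02:30 Jul 24, 2019.
The report is issued to the detective: 02:30 Jul 24, 2019 + 15m = 02:45 Jul 24, 2019.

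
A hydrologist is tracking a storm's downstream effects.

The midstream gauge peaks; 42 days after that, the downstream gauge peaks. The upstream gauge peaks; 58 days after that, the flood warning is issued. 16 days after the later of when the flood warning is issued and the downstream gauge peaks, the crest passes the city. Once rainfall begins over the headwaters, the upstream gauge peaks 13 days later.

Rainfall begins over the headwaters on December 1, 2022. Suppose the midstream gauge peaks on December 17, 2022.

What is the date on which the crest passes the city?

Rainfall begins over the headwaters: Dec 1, 2022.
The upstream gauge peaks: Dec 1, 2022 + 13 days = Dec 14, 2022.
The flood warning is issued: Dec 14, 2022 + 58 days = Feb 10, 2023.
The midstream gauge peaks: Dec 17, 2022.
The downstream gauge peaks: Dec 17, 2022 + 42 days = Jan 28, 2023.
Both prerequisites met — the flood warning is issued (Feb 10, 2023), the downstream gauge peaks (Jan 28, 2023); the later is Feb 10, 2023.
The crest passes the city: Feb 10, 2023 + 16 days = Feb 26, 2023.

February 26, 2023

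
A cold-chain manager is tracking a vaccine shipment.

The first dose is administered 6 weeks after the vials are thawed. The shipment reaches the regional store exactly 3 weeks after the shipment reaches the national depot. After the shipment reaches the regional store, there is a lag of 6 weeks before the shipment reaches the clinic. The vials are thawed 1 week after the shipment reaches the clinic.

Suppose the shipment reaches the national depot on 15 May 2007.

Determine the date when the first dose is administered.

The shipment reaches the national depot: May 15, 2007.
The shipment reaches the regional store: May 15, 2007 + 3 weeks = Jun 5, 2007.
The shipment reaches the clinic: Jun 5, 2007 + 6 weeks = Jul 17, 2007.
The vials are thawed: Jul 17, 2007 + 1 week = Jul 24, 2007.
The first dose is administered: Jul 24, 2007 + 6 weeks = Sep 4, 2007.

4 September 2007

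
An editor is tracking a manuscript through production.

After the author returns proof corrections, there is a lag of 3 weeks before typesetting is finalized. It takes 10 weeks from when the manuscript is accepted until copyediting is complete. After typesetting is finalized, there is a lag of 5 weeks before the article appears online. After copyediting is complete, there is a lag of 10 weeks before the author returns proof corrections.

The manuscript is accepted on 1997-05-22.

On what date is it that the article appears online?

1997-12-04

The manuscript is accepted: May 22, 1997.
Copyediting is complete: May 22, 1997 + 10 weeks = Jul 31, 1997.
The author returns proof corrections: Jul 31, 1997 + 10 weeks = Oct 9, 1997.
Typesetting is finalized: Oct 9, 1997 + 3 weeks = Oct 30, 1997.
The article appears online: Oct 30, 1997 + 5 weeks = Dec 4, 1997.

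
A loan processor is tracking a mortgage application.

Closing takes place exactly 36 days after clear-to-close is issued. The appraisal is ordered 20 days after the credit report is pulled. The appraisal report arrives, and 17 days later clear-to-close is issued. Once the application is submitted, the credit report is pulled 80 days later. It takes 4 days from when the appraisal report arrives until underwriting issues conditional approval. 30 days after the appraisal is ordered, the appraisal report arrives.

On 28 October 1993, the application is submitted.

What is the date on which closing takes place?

The application is submitted: Oct 28, 1993.
The credit report is pulled: Oct 28, 1993 + 80 days = Jan 16, 1994.
The appraisal is ordered: Jan 16, 1994 + 20 days = Feb 5, 1994.
The appraisal report arrives: Feb 5, 1994 + 30 days = Mar 7, 1994.
Clear-to-close is issued: Mar 7, 1994 + 17 days = Mar 24, 1994.
Closing takes place: Mar 24, 1994 + 36 days = Apr 29, 1994.

29 April 1994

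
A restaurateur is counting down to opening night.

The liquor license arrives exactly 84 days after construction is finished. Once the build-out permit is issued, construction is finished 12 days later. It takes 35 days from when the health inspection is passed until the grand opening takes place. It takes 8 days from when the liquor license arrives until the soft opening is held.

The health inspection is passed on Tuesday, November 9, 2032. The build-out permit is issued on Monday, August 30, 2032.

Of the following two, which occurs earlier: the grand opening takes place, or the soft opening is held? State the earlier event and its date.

The soft opening is held — Sunday, December 12, 2032

The health inspection is passed: Nov 9, 2032.
The grand opening takes place: Nov 9, 2032 + 35 days = Dec 14, 2032.
The build-out permit is issued: Aug 30, 2032.
Construction is finished: Aug 30, 2032 + 12 days = Sep 11, 2032.
The liquor license arrives: Sep 11, 2032 + 84 days = Dec 4, 2032.
The soft opening is held: Dec 4, 2032 + 8 days = Dec 12, 2032.
Comparing: the grand opening takes place on Dec 14, 2032 vs the soft opening is held on Dec 12, 2032. Earlier: the soft opening is held.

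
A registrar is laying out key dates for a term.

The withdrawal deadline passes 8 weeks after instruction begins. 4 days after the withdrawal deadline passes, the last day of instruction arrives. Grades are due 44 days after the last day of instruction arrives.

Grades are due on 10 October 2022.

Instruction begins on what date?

28 June 2022

Grades are due: Oct 10, 2022.
The last day of instruction arrives: Oct 10, 2022 − 44 days = Aug 27, 2022.
The withdrawal deadline passes: Aug 27, 2022 − 4 days = Aug 23, 2022.
Instruction begins: Aug 23, 2022 − 8 weeks = Jun 28, 2022.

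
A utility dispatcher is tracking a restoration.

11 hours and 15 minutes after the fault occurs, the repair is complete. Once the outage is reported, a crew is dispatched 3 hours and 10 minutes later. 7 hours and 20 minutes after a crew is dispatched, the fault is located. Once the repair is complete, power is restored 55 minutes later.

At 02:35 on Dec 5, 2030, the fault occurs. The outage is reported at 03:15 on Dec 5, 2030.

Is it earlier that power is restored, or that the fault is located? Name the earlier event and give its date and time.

The fault is located — 13:45 on Dec 5, 2030

The fault occurs: 02:35 Dec 5, 2030.
The repair is complete: 02:35 Dec 5, 2030 + 11h15m = 13:50 Dec 5, 2030.
Power is restored: 13:50 Dec 5, 2030 + 55m = 14:45 Dec 5, 2030.
The outage is reported: 03:15 Dec 5, 2030.
A crew is dispatched: 03:15 Dec 5, 2030 + 3h10m = 06:25 Dec 5, 2030.
The fault is located: 06:25 Dec 5, 2030 + 7h20m = 13:45 Dec 5, 2030.
Comparing: power is restored at 14:45 Dec 5, 2030 vs the fault is located at 13:45 Dec 5, 2030. Earlier: the fault is located.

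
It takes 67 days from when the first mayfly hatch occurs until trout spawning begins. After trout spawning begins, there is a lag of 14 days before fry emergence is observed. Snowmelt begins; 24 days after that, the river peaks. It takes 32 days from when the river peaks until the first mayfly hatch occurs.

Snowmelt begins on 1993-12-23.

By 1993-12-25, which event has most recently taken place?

Snowmelt begins

Snowmelt begins: Dec 23, 1993.
The river peaks: Dec 23, 1993 + 24 days = Jan 16, 1994.
The first mayfly hatch occurs: Jan 16, 1994 + 32 days = Feb 17, 1994.
Trout spawning begins: Feb 17, 1994 + 67 days = Apr 25, 1994.
Fry emergence is observed: Apr 25, 1994 + 14 days = May 9, 1994.
Dec 25, 1993 falls between when snowmelt begins (Dec 23, 1993) and when the river peaks (Jan 16, 1994).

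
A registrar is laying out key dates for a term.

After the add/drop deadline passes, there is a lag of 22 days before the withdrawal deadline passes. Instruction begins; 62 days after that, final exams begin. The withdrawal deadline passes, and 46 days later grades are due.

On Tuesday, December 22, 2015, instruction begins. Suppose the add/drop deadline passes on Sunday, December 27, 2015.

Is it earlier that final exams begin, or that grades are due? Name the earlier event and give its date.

Instruction begins: Dec 22, 2015.
Final exams begin: Dec 22, 2015 + 62 days = Feb 22, 2016.
The add/drop deadline passes: Dec 27, 2015.
The withdrawal deadline passes: Dec 27, 2015 + 22 days = Jan 18, 2016.
Grades are due: Jan 18, 2016 + 46 days = Mar 4, 2016.
Comparing: final exams begin on Feb 22, 2016 vs grades are due on Mar 4, 2016. Earlier: final exams begin.

Final exams begin — Monday, February 22, 2016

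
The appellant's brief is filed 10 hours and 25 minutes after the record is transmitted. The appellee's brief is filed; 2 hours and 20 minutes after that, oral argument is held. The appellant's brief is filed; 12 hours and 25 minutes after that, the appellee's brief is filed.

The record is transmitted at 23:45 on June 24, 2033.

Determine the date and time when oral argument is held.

The record is transmitted: 23:45 Jun 24, 2033.
The appellant's brief is filed: 23:45 Jun 24, 2033 + 10h25m = 10:10 Jun 25, 2033.
The appellee's brief is filed: 10:10 Jun 25, 2033 + 12h25m = 22:35 Jun 25, 2033.
Oral argument is held: 22:35 Jun 25, 2033 + 2h20m = 00:55 Jun 26, 2033.

00:55 on June 26, 2033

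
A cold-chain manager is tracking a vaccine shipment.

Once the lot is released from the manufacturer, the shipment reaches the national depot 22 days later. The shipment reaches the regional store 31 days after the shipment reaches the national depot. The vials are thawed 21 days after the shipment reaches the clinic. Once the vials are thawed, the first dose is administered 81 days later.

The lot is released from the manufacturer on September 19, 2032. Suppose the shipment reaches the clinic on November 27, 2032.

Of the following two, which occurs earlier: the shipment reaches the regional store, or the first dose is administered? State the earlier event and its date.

The shipment reaches the regional store — November 11, 2032

The lot is released from the manufacturer: Sep 19, 2032.
The shipment reaches the national depot: Sep 19, 2032 + 22 days = Oct 11, 2032.
The shipment reaches the regional store: Oct 11, 2032 + 31 days = Nov 11, 2032.
The shipment reaches the clinic: Nov 27, 2032.
The vials are thawed: Nov 27, 2032 + 21 days = Dec 18, 2032.
The first dose is administered: Dec 18, 2032 + 81 days = Mar 9, 2033.
Comparing: the shipment reaches the regional store on Nov 11, 2032 vs the first dose is administered on Mar 9, 2033. Earlier: the shipment reaches the regional store.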